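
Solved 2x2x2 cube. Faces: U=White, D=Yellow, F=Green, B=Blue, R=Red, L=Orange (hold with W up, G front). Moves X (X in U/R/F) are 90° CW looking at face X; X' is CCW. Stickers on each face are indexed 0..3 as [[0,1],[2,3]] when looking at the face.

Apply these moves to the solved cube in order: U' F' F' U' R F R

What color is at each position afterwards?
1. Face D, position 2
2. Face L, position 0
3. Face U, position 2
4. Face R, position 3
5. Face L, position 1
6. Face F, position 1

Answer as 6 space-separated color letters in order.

After move 1 (U'): U=WWWW F=OOGG R=GGRR B=RRBB L=BBOO
After move 2 (F'): F=OGOG U=WWGR R=YGYR D=BOYY L=BWOW
After move 3 (F'): F=GGOO U=WWYY R=OGBR D=WWYY L=BROG
After move 4 (U'): U=WYWY F=BROO R=GGBR B=OGBB L=RROG
After move 5 (R): R=BGRG U=WRWO F=BWOY D=WBYO B=YGYB
After move 6 (F): F=OBYW U=WRGR R=WGOG D=RBYO L=RWOB
After move 7 (R): R=OWGG U=WBGW F=OBYO D=RYYY B=RGRB
Query 1: D[2] = Y
Query 2: L[0] = R
Query 3: U[2] = G
Query 4: R[3] = G
Query 5: L[1] = W
Query 6: F[1] = B

Answer: Y R G G W B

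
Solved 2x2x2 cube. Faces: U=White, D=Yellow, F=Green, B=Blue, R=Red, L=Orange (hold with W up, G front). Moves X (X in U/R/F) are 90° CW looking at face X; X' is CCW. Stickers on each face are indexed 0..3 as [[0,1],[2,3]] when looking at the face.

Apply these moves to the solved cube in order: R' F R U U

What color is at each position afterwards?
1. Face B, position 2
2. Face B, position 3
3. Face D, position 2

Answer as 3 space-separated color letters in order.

After move 1 (R'): R=RRRR U=WBWB F=GWGW D=YGYG B=YBYB
After move 2 (F): F=GGWW U=WBOO R=WRBR D=RRYG L=OYOG
After move 3 (R): R=BWRR U=WGOW F=GRWG D=RYYY B=OBBB
After move 4 (U): U=OWWG F=BWWG R=OBRR B=OYBB L=GROG
After move 5 (U): U=WOGW F=OBWG R=OYRR B=GRBB L=BWOG
Query 1: B[2] = B
Query 2: B[3] = B
Query 3: D[2] = Y

Answer: B B Y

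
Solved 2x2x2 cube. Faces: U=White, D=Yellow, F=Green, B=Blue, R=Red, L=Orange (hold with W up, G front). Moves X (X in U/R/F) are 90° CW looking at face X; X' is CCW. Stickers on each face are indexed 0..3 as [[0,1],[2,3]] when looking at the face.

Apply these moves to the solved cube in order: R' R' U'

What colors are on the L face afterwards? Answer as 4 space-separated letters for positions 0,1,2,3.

Answer: G B O O

Derivation:
After move 1 (R'): R=RRRR U=WBWB F=GWGW D=YGYG B=YBYB
After move 2 (R'): R=RRRR U=WYWY F=GBGB D=YWYW B=GBGB
After move 3 (U'): U=YYWW F=OOGB R=GBRR B=RRGB L=GBOO
Query: L face = GBOO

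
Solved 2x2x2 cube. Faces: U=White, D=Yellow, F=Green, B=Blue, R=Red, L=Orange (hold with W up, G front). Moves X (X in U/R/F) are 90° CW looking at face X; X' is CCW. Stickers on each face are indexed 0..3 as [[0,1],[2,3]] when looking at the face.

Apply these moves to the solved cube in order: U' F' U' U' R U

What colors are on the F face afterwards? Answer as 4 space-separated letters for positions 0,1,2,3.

After move 1 (U'): U=WWWW F=OOGG R=GGRR B=RRBB L=BBOO
After move 2 (F'): F=OGOG U=WWGR R=YGYR D=BOYY L=BWOW
After move 3 (U'): U=WRWG F=BWOG R=OGYR B=YGBB L=RROW
After move 4 (U'): U=RGWW F=RROG R=BWYR B=OGBB L=YGOW
After move 5 (R): R=YBRW U=RRWG F=ROOY D=BBYO B=WGGB
After move 6 (U): U=WRGR F=YBOY R=WGRW B=YGGB L=ROOW
Query: F face = YBOY

Answer: Y B O Y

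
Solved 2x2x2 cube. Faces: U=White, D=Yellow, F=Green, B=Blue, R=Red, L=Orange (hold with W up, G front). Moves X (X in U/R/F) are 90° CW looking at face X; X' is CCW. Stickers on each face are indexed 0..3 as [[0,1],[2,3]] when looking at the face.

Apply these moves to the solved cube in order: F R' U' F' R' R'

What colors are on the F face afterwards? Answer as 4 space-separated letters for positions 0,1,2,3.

Answer: Y R O R

Derivation:
After move 1 (F): F=GGGG U=WWOO R=WRWR D=RRYY L=OYOY
After move 2 (R'): R=RRWW U=WBOB F=GWGO D=RGYG B=YBRB
After move 3 (U'): U=BBWO F=OYGO R=GWWW B=RRRB L=YBOY
After move 4 (F'): F=YOOG U=BBGW R=GWRW D=BYYG L=YOOW
After move 5 (R'): R=WWGR U=BRGR F=YBOW D=BOYG B=GRYB
After move 6 (R'): R=WRWG U=BYGG F=YROR D=BBYW B=GROB
Query: F face = YROR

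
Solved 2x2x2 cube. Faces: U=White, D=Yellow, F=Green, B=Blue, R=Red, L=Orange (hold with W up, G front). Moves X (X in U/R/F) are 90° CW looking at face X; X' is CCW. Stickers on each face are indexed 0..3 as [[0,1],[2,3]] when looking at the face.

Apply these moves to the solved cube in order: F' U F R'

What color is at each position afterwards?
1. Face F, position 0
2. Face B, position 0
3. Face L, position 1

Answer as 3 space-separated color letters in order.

Answer: G Y O

Derivation:
After move 1 (F'): F=GGGG U=WWRR R=YRYR D=OOYY L=OWOW
After move 2 (U): U=RWRW F=YRGG R=BBYR B=OWBB L=GGOW
After move 3 (F): F=GYGR U=RWWG R=RBWR D=YBYY L=GOOO
After move 4 (R'): R=BRRW U=RBWO F=GWGG D=YYYR B=YWBB
Query 1: F[0] = G
Query 2: B[0] = Y
Query 3: L[1] = O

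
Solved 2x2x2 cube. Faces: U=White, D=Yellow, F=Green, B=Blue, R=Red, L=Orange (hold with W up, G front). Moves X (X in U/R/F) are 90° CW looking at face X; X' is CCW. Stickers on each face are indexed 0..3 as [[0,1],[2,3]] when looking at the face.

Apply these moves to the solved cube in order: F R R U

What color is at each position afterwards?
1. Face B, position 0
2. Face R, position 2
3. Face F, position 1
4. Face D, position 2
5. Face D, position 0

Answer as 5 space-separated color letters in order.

Answer: O R W Y R

Derivation:
After move 1 (F): F=GGGG U=WWOO R=WRWR D=RRYY L=OYOY
After move 2 (R): R=WWRR U=WGOG F=GRGY D=RBYB B=OBWB
After move 3 (R): R=RWRW U=WROY F=GBGB D=RWYO B=GBGB
After move 4 (U): U=OWYR F=RWGB R=GBRW B=OYGB L=GBOY
Query 1: B[0] = O
Query 2: R[2] = R
Query 3: F[1] = W
Query 4: D[2] = Y
Query 5: D[0] = R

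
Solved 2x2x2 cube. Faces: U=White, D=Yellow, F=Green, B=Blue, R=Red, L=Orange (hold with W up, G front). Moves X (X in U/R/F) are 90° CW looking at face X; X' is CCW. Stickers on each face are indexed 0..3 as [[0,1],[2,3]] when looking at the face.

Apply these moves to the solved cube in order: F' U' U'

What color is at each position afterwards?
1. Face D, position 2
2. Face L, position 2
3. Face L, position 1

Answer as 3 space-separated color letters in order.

Answer: Y O R

Derivation:
After move 1 (F'): F=GGGG U=WWRR R=YRYR D=OOYY L=OWOW
After move 2 (U'): U=WRWR F=OWGG R=GGYR B=YRBB L=BBOW
After move 3 (U'): U=RRWW F=BBGG R=OWYR B=GGBB L=YROW
Query 1: D[2] = Y
Query 2: L[2] = O
Query 3: L[1] = R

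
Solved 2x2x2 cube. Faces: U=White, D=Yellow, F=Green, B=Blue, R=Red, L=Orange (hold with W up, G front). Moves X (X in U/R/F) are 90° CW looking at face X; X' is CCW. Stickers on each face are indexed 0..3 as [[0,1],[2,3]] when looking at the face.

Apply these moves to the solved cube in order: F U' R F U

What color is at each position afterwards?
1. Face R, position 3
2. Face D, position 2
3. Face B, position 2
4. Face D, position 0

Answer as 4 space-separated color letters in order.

After move 1 (F): F=GGGG U=WWOO R=WRWR D=RRYY L=OYOY
After move 2 (U'): U=WOWO F=OYGG R=GGWR B=WRBB L=BBOY
After move 3 (R): R=WGRG U=WYWG F=ORGY D=RBYW B=OROB
After move 4 (F): F=GOYR U=WYYB R=WGGG D=RWYW L=BROB
After move 5 (U): U=YWBY F=WGYR R=ORGG B=BROB L=GOOB
Query 1: R[3] = G
Query 2: D[2] = Y
Query 3: B[2] = O
Query 4: D[0] = R

Answer: G Y O R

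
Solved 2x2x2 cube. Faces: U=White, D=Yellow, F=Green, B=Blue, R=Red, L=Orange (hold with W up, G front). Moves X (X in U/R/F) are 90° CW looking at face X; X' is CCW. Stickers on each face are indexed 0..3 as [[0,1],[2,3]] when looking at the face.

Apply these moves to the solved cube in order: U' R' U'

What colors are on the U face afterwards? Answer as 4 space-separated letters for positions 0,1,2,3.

Answer: B R W W

Derivation:
After move 1 (U'): U=WWWW F=OOGG R=GGRR B=RRBB L=BBOO
After move 2 (R'): R=GRGR U=WBWR F=OWGW D=YOYG B=YRYB
After move 3 (U'): U=BRWW F=BBGW R=OWGR B=GRYB L=YROO
Query: U face = BRWW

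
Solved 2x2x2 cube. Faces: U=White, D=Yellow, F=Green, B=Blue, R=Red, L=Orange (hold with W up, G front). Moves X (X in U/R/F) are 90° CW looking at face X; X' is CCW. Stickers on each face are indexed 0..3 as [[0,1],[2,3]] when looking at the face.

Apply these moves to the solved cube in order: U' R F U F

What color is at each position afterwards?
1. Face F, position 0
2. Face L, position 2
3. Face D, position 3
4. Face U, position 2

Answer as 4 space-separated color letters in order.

Answer: Y O R B

Derivation:
After move 1 (U'): U=WWWW F=OOGG R=GGRR B=RRBB L=BBOO
After move 2 (R): R=RGRG U=WOWG F=OYGY D=YBYR B=WRWB
After move 3 (F): F=GOYY U=WOOB R=WGGG D=RRYR L=BYOB
After move 4 (U): U=OWBO F=WGYY R=WRGG B=BYWB L=GOOB
After move 5 (F): F=YWYG U=OWBO R=BROG D=GWYR L=GROR
Query 1: F[0] = Y
Query 2: L[2] = O
Query 3: D[3] = R
Query 4: U[2] = B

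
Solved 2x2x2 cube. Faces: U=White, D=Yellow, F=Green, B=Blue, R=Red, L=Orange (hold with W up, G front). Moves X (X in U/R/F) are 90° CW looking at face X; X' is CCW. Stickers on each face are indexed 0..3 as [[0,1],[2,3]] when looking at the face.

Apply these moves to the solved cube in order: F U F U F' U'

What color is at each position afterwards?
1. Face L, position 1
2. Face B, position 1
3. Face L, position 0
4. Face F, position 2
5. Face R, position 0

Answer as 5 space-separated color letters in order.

After move 1 (F): F=GGGG U=WWOO R=WRWR D=RRYY L=OYOY
After move 2 (U): U=OWOW F=WRGG R=BBWR B=OYBB L=GGOY
After move 3 (F): F=GWGR U=OWYG R=OBWR D=WBYY L=GROR
After move 4 (U): U=YOGW F=OBGR R=OYWR B=GRBB L=GWOR
After move 5 (F'): F=BROG U=YOOW R=BYWR D=WRYY L=GWOG
After move 6 (U'): U=OWYO F=GWOG R=BRWR B=BYBB L=GROG
Query 1: L[1] = R
Query 2: B[1] = Y
Query 3: L[0] = G
Query 4: F[2] = O
Query 5: R[0] = B

Answer: R Y G O B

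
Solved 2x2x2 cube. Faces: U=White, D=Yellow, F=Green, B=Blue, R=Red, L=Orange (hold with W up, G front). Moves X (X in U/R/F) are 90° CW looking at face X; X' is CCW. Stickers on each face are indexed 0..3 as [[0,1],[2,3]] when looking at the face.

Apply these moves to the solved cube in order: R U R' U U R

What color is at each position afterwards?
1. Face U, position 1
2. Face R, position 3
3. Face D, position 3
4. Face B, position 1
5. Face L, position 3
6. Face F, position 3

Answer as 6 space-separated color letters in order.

After move 1 (R): R=RRRR U=WGWG F=GYGY D=YBYB B=WBWB
After move 2 (U): U=WWGG F=RRGY R=WBRR B=OOWB L=GYOO
After move 3 (R'): R=BRWR U=WWGO F=RWGG D=YRYY B=BOBB
After move 4 (U): U=GWOW F=BRGG R=BOWR B=GYBB L=RWOO
After move 5 (U): U=OGWW F=BOGG R=GYWR B=RWBB L=BROO
After move 6 (R): R=WGRY U=OOWG F=BRGY D=YBYR B=WWGB
Query 1: U[1] = O
Query 2: R[3] = Y
Query 3: D[3] = R
Query 4: B[1] = W
Query 5: L[3] = O
Query 6: F[3] = Y

Answer: O Y R W O Y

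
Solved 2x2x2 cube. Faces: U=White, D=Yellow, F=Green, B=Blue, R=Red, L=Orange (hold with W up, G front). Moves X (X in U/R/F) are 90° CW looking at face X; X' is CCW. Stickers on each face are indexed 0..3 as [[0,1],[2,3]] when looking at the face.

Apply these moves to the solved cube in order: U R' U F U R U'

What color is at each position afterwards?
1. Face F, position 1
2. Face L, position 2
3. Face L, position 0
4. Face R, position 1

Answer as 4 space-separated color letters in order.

After move 1 (U): U=WWWW F=RRGG R=BBRR B=OOBB L=GGOO
After move 2 (R'): R=BRBR U=WBWO F=RWGW D=YRYG B=YOYB
After move 3 (U): U=WWOB F=BRGW R=YOBR B=GGYB L=RWOO
After move 4 (F): F=GBWR U=WWOW R=OOBR D=BYYG L=RYOR
After move 5 (U): U=OWWW F=OOWR R=GGBR B=RYYB L=GBOR
After move 6 (R): R=BGRG U=OOWR F=OYWG D=BYYR B=WYWB
After move 7 (U'): U=OROW F=GBWG R=OYRG B=BGWB L=WYOR
Query 1: F[1] = B
Query 2: L[2] = O
Query 3: L[0] = W
Query 4: R[1] = Y

Answer: B O W Y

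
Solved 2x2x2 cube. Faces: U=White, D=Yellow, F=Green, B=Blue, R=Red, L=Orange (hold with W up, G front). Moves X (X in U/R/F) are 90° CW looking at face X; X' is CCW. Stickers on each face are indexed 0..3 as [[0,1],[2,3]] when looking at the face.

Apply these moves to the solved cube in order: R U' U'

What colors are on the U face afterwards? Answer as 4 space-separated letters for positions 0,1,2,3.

Answer: G W G W

Derivation:
After move 1 (R): R=RRRR U=WGWG F=GYGY D=YBYB B=WBWB
After move 2 (U'): U=GGWW F=OOGY R=GYRR B=RRWB L=WBOO
After move 3 (U'): U=GWGW F=WBGY R=OORR B=GYWB L=RROO
Query: U face = GWGW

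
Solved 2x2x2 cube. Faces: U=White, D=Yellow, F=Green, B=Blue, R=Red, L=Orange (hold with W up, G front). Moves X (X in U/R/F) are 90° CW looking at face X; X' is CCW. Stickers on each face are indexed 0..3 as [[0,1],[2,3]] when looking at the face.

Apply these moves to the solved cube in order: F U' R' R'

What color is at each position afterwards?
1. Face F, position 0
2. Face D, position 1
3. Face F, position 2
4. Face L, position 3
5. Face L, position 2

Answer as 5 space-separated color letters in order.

After move 1 (F): F=GGGG U=WWOO R=WRWR D=RRYY L=OYOY
After move 2 (U'): U=WOWO F=OYGG R=GGWR B=WRBB L=BBOY
After move 3 (R'): R=GRGW U=WBWW F=OOGO D=RYYG B=YRRB
After move 4 (R'): R=RWGG U=WRWY F=OBGW D=ROYO B=GRYB
Query 1: F[0] = O
Query 2: D[1] = O
Query 3: F[2] = G
Query 4: L[3] = Y
Query 5: L[2] = O

Answer: O O G Y O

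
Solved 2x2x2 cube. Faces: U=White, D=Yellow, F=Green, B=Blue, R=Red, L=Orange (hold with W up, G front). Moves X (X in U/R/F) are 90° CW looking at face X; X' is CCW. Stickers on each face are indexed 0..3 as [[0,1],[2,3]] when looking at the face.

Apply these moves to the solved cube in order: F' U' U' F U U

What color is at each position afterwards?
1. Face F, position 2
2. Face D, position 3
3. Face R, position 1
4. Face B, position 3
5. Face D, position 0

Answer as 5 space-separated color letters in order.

Answer: G Y O B Y

Derivation:
After move 1 (F'): F=GGGG U=WWRR R=YRYR D=OOYY L=OWOW
After move 2 (U'): U=WRWR F=OWGG R=GGYR B=YRBB L=BBOW
After move 3 (U'): U=RRWW F=BBGG R=OWYR B=GGBB L=YROW
After move 4 (F): F=GBGB U=RRWR R=WWWR D=YOYY L=YOOO
After move 5 (U): U=WRRR F=WWGB R=GGWR B=YOBB L=GBOO
After move 6 (U): U=RWRR F=GGGB R=YOWR B=GBBB L=WWOO
Query 1: F[2] = G
Query 2: D[3] = Y
Query 3: R[1] = O
Query 4: B[3] = B
Query 5: D[0] = Y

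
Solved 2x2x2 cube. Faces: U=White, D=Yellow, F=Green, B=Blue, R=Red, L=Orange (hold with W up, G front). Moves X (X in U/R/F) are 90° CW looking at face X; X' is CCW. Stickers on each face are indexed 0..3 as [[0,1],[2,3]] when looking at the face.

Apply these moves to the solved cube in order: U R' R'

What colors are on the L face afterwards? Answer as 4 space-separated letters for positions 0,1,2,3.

Answer: G G O O

Derivation:
After move 1 (U): U=WWWW F=RRGG R=BBRR B=OOBB L=GGOO
After move 2 (R'): R=BRBR U=WBWO F=RWGW D=YRYG B=YOYB
After move 3 (R'): R=RRBB U=WYWY F=RBGO D=YWYW B=GORB
Query: L face = GGOO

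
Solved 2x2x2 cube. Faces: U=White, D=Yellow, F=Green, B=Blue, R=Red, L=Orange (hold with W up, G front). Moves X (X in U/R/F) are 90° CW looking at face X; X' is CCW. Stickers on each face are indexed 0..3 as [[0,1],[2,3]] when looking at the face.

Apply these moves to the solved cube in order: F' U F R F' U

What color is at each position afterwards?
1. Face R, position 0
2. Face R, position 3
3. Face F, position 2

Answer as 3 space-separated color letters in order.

Answer: G B G

Derivation:
After move 1 (F'): F=GGGG U=WWRR R=YRYR D=OOYY L=OWOW
After move 2 (U): U=RWRW F=YRGG R=BBYR B=OWBB L=GGOW
After move 3 (F): F=GYGR U=RWWG R=RBWR D=YBYY L=GOOO
After move 4 (R): R=WRRB U=RYWR F=GBGY D=YBYO B=GWWB
After move 5 (F'): F=BYGG U=RYWR R=BRYB D=OOYO L=GROW
After move 6 (U): U=WRRY F=BRGG R=GWYB B=GRWB L=BYOW
Query 1: R[0] = G
Query 2: R[3] = B
Query 3: F[2] = G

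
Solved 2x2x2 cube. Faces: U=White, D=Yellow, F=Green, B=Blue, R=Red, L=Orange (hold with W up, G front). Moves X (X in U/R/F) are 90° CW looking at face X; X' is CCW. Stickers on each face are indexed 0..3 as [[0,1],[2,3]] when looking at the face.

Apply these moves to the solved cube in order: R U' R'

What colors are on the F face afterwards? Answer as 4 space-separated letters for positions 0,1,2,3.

Answer: O G G W

Derivation:
After move 1 (R): R=RRRR U=WGWG F=GYGY D=YBYB B=WBWB
After move 2 (U'): U=GGWW F=OOGY R=GYRR B=RRWB L=WBOO
After move 3 (R'): R=YRGR U=GWWR F=OGGW D=YOYY B=BRBB
Query: F face = OGGW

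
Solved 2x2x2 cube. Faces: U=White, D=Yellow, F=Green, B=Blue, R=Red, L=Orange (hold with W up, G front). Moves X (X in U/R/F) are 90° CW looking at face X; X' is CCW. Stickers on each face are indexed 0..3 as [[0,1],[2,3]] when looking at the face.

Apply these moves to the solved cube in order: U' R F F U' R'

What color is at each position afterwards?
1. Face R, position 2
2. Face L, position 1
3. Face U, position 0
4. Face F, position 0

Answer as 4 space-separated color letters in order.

After move 1 (U'): U=WWWW F=OOGG R=GGRR B=RRBB L=BBOO
After move 2 (R): R=RGRG U=WOWG F=OYGY D=YBYR B=WRWB
After move 3 (F): F=GOYY U=WOOB R=WGGG D=RRYR L=BYOB
After move 4 (F): F=YGYO U=WOBY R=OGBG D=GWYR L=BROR
After move 5 (U'): U=OYWB F=BRYO R=YGBG B=OGWB L=WROR
After move 6 (R'): R=GGYB U=OWWO F=BYYB D=GRYO B=RGWB
Query 1: R[2] = Y
Query 2: L[1] = R
Query 3: U[0] = O
Query 4: F[0] = B

Answer: Y R O B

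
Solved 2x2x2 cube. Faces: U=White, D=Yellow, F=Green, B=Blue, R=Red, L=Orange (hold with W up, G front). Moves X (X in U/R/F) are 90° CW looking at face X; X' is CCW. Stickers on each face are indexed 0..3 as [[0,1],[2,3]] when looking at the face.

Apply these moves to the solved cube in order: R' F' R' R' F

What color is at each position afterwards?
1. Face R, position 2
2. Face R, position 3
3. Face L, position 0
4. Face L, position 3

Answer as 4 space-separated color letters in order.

After move 1 (R'): R=RRRR U=WBWB F=GWGW D=YGYG B=YBYB
After move 2 (F'): F=WWGG U=WBRR R=GRYR D=OOYG L=OBOW
After move 3 (R'): R=RRGY U=WYRY F=WBGR D=OWYG B=GBOB
After move 4 (R'): R=RYRG U=WORG F=WYGY D=OBYR B=GBWB
After move 5 (F): F=GWYY U=WOWB R=RYGG D=RRYR L=OOOB
Query 1: R[2] = G
Query 2: R[3] = G
Query 3: L[0] = O
Query 4: L[3] = B

Answer: G G O B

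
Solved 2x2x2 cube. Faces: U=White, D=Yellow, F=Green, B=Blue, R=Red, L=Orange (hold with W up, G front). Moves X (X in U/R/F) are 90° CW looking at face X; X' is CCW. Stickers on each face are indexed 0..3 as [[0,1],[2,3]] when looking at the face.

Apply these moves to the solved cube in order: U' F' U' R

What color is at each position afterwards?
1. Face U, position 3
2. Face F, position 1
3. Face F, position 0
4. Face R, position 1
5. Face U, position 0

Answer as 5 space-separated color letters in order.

After move 1 (U'): U=WWWW F=OOGG R=GGRR B=RRBB L=BBOO
After move 2 (F'): F=OGOG U=WWGR R=YGYR D=BOYY L=BWOW
After move 3 (U'): U=WRWG F=BWOG R=OGYR B=YGBB L=RROW
After move 4 (R): R=YORG U=WWWG F=BOOY D=BBYY B=GGRB
Query 1: U[3] = G
Query 2: F[1] = O
Query 3: F[0] = B
Query 4: R[1] = O
Query 5: U[0] = W

Answer: G O B O W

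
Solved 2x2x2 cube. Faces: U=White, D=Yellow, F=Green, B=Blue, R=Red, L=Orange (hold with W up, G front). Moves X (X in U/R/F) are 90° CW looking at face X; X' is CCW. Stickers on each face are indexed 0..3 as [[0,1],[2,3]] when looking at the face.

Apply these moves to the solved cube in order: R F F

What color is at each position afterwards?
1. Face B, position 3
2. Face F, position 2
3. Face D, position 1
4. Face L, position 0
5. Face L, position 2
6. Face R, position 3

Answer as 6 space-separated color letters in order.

Answer: B Y W O O R

Derivation:
After move 1 (R): R=RRRR U=WGWG F=GYGY D=YBYB B=WBWB
After move 2 (F): F=GGYY U=WGOO R=WRGR D=RRYB L=OYOB
After move 3 (F): F=YGYG U=WGBY R=OROR D=GWYB L=OROR
Query 1: B[3] = B
Query 2: F[2] = Y
Query 3: D[1] = W
Query 4: L[0] = O
Query 5: L[2] = O
Query 6: R[3] = R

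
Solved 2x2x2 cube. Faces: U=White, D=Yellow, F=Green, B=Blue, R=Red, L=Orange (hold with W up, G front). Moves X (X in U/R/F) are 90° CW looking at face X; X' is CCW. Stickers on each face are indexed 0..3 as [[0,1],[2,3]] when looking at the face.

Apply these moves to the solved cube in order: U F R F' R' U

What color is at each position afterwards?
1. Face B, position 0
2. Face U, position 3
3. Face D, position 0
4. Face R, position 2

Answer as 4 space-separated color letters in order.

Answer: G W Y B

Derivation:
After move 1 (U): U=WWWW F=RRGG R=BBRR B=OOBB L=GGOO
After move 2 (F): F=GRGR U=WWOG R=WBWR D=RBYY L=GYOY
After move 3 (R): R=WWRB U=WROR F=GBGY D=RBYO B=GOWB
After move 4 (F'): F=BYGG U=WRWR R=BWRB D=YYYO L=GROO
After move 5 (R'): R=WBBR U=WWWG F=BRGR D=YYYG B=OOYB
After move 6 (U): U=WWGW F=WBGR R=OOBR B=GRYB L=BROO
Query 1: B[0] = G
Query 2: U[3] = W
Query 3: D[0] = Y
Query 4: R[2] = B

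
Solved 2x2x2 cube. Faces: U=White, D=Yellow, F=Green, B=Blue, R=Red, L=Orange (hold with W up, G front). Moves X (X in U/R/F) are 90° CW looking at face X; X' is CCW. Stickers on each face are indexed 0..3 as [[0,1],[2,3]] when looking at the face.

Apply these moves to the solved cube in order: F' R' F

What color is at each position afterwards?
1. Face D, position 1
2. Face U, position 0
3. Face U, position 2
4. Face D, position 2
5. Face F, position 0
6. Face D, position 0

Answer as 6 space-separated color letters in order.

After move 1 (F'): F=GGGG U=WWRR R=YRYR D=OOYY L=OWOW
After move 2 (R'): R=RRYY U=WBRB F=GWGR D=OGYG B=YBOB
After move 3 (F): F=GGRW U=WBWW R=RRBY D=YRYG L=OOOG
Query 1: D[1] = R
Query 2: U[0] = W
Query 3: U[2] = W
Query 4: D[2] = Y
Query 5: F[0] = G
Query 6: D[0] = Y

Answer: R W W Y G Y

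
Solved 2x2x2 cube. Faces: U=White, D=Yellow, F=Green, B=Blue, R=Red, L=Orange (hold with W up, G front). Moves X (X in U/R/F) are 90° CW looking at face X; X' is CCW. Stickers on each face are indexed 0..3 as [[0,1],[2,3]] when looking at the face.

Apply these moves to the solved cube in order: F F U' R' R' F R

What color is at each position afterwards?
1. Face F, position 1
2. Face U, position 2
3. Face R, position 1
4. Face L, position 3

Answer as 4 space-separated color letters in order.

After move 1 (F): F=GGGG U=WWOO R=WRWR D=RRYY L=OYOY
After move 2 (F): F=GGGG U=WWYY R=OROR D=WWYY L=OROR
After move 3 (U'): U=WYWY F=ORGG R=GGOR B=ORBB L=BBOR
After move 4 (R'): R=GRGO U=WBWO F=OYGY D=WRYG B=YRWB
After move 5 (R'): R=ROGG U=WWWY F=OBGO D=WYYY B=GRRB
After move 6 (F): F=GOOB U=WWRB R=WOYG D=GRYY L=BWOY
After move 7 (R): R=YWGO U=WORB F=GROY D=GRYG B=BRWB
Query 1: F[1] = R
Query 2: U[2] = R
Query 3: R[1] = W
Query 4: L[3] = Y

Answer: R R W Y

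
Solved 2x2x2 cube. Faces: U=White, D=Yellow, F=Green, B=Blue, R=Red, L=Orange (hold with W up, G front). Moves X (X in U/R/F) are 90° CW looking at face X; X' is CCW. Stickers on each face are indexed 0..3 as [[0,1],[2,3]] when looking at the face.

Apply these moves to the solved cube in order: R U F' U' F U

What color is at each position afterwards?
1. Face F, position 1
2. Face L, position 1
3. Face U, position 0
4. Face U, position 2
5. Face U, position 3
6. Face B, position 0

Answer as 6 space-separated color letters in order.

After move 1 (R): R=RRRR U=WGWG F=GYGY D=YBYB B=WBWB
After move 2 (U): U=WWGG F=RRGY R=WBRR B=OOWB L=GYOO
After move 3 (F'): F=RYRG U=WWWR R=BBYR D=YOYB L=GGOG
After move 4 (U'): U=WRWW F=GGRG R=RYYR B=BBWB L=OOOG
After move 5 (F): F=RGGG U=WRGO R=WYWR D=YRYB L=OYOO
After move 6 (U): U=GWOR F=WYGG R=BBWR B=OYWB L=RGOO
Query 1: F[1] = Y
Query 2: L[1] = G
Query 3: U[0] = G
Query 4: U[2] = O
Query 5: U[3] = R
Query 6: B[0] = O

Answer: Y G G O R O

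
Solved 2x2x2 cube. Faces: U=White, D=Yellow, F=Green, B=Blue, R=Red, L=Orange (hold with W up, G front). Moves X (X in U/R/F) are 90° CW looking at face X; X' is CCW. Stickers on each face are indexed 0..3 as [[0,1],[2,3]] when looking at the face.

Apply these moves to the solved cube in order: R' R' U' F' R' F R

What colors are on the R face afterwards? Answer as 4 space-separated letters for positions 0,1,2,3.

After move 1 (R'): R=RRRR U=WBWB F=GWGW D=YGYG B=YBYB
After move 2 (R'): R=RRRR U=WYWY F=GBGB D=YWYW B=GBGB
After move 3 (U'): U=YYWW F=OOGB R=GBRR B=RRGB L=GBOO
After move 4 (F'): F=OBOG U=YYGR R=WBYR D=BOYW L=GWOW
After move 5 (R'): R=BRWY U=YGGR F=OYOR D=BBYG B=WROB
After move 6 (F): F=OORY U=YGWW R=GRRY D=WBYG L=GBOB
After move 7 (R): R=RGYR U=YOWY F=OBRG D=WOYW B=WRGB
Query: R face = RGYR

Answer: R G Y R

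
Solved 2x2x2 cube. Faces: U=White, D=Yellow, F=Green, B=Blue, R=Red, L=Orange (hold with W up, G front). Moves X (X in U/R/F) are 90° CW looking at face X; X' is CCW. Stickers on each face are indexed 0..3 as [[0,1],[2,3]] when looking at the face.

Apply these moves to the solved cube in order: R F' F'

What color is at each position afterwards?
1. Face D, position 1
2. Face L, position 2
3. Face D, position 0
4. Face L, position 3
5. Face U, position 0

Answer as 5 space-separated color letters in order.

After move 1 (R): R=RRRR U=WGWG F=GYGY D=YBYB B=WBWB
After move 2 (F'): F=YYGG U=WGRR R=BRYR D=OOYB L=OGOW
After move 3 (F'): F=YGYG U=WGBY R=OROR D=GWYB L=OROR
Query 1: D[1] = W
Query 2: L[2] = O
Query 3: D[0] = G
Query 4: L[3] = R
Query 5: U[0] = W

Answer: W O G R W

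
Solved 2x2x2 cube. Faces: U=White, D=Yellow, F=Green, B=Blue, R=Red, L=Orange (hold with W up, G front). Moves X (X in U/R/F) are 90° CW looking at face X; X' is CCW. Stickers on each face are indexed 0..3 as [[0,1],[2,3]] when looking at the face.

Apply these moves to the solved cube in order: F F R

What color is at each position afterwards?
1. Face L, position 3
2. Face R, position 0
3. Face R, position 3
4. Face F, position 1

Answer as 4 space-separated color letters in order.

Answer: R O R W

Derivation:
After move 1 (F): F=GGGG U=WWOO R=WRWR D=RRYY L=OYOY
After move 2 (F): F=GGGG U=WWYY R=OROR D=WWYY L=OROR
After move 3 (R): R=OORR U=WGYG F=GWGY D=WBYB B=YBWB
Query 1: L[3] = R
Query 2: R[0] = O
Query 3: R[3] = R
Query 4: F[1] = W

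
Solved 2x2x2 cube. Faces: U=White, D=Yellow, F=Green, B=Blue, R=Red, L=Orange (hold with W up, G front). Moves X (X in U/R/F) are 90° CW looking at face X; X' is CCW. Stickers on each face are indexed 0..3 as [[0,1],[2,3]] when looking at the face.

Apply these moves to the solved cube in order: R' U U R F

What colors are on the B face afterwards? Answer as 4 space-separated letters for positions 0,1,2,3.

Answer: W W W B

Derivation:
After move 1 (R'): R=RRRR U=WBWB F=GWGW D=YGYG B=YBYB
After move 2 (U): U=WWBB F=RRGW R=YBRR B=OOYB L=GWOO
After move 3 (U): U=BWBW F=YBGW R=OORR B=GWYB L=RROO
After move 4 (R): R=RORO U=BBBW F=YGGG D=YYYG B=WWWB
After move 5 (F): F=GYGG U=BBOR R=BOWO D=RRYG L=RYOY
Query: B face = WWWB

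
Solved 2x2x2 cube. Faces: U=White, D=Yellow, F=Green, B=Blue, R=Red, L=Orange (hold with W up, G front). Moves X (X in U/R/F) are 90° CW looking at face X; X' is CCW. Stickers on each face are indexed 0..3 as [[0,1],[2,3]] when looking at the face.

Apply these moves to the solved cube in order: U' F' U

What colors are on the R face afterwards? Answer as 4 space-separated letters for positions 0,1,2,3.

Answer: R R Y R

Derivation:
After move 1 (U'): U=WWWW F=OOGG R=GGRR B=RRBB L=BBOO
After move 2 (F'): F=OGOG U=WWGR R=YGYR D=BOYY L=BWOW
After move 3 (U): U=GWRW F=YGOG R=RRYR B=BWBB L=OGOW
Query: R face = RRYR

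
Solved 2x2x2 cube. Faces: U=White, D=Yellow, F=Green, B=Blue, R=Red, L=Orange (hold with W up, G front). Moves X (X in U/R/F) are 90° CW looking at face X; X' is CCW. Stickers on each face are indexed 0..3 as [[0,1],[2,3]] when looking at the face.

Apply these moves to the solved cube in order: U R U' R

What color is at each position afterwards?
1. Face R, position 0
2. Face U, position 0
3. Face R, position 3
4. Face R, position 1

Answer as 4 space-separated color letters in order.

Answer: R R Y R

Derivation:
After move 1 (U): U=WWWW F=RRGG R=BBRR B=OOBB L=GGOO
After move 2 (R): R=RBRB U=WRWG F=RYGY D=YBYO B=WOWB
After move 3 (U'): U=RGWW F=GGGY R=RYRB B=RBWB L=WOOO
After move 4 (R): R=RRBY U=RGWY F=GBGO D=YWYR B=WBGB
Query 1: R[0] = R
Query 2: U[0] = R
Query 3: R[3] = Y
Query 4: R[1] = R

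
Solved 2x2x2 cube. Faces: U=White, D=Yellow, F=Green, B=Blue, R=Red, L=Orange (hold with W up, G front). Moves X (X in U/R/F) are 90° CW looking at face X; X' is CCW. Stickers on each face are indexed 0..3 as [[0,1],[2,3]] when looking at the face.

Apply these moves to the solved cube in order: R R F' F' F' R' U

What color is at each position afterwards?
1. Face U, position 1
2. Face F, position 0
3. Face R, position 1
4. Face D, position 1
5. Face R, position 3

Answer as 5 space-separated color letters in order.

Answer: W R B G Y

Derivation:
After move 1 (R): R=RRRR U=WGWG F=GYGY D=YBYB B=WBWB
After move 2 (R): R=RRRR U=WYWY F=GBGB D=YWYW B=GBGB
After move 3 (F'): F=BBGG U=WYRR R=WRYR D=OOYW L=OYOW
After move 4 (F'): F=BGBG U=WYWY R=OROR D=YWYW L=OROR
After move 5 (F'): F=GGBB U=WYOO R=WRYR D=RRYW L=OYOW
After move 6 (R'): R=RRWY U=WGOG F=GYBO D=RGYB B=WBRB
After move 7 (U): U=OWGG F=RRBO R=WBWY B=OYRB L=GYOW
Query 1: U[1] = W
Query 2: F[0] = R
Query 3: R[1] = B
Query 4: D[1] = G
Query 5: R[3] = Y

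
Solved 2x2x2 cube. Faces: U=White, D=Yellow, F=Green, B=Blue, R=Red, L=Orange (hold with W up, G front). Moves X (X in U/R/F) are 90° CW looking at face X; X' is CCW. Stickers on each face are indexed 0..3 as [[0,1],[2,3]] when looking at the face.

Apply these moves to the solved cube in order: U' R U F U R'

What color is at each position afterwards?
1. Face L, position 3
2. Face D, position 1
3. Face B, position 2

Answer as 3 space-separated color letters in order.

After move 1 (U'): U=WWWW F=OOGG R=GGRR B=RRBB L=BBOO
After move 2 (R): R=RGRG U=WOWG F=OYGY D=YBYR B=WRWB
After move 3 (U): U=WWGO F=RGGY R=WRRG B=BBWB L=OYOO
After move 4 (F): F=GRYG U=WWOY R=GROG D=RWYR L=OYOB
After move 5 (U): U=OWYW F=GRYG R=BBOG B=OYWB L=GROB
After move 6 (R'): R=BGBO U=OWYO F=GWYW D=RRYG B=RYWB
Query 1: L[3] = B
Query 2: D[1] = R
Query 3: B[2] = W

Answer: B R W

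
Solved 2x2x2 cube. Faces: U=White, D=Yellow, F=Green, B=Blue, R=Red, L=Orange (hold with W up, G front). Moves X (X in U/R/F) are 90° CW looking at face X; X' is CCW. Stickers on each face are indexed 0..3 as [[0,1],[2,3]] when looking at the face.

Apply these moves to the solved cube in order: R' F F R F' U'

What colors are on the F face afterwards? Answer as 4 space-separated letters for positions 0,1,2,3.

After move 1 (R'): R=RRRR U=WBWB F=GWGW D=YGYG B=YBYB
After move 2 (F): F=GGWW U=WBOO R=WRBR D=RRYG L=OYOG
After move 3 (F): F=WGWG U=WBGY R=OROR D=BWYG L=OROR
After move 4 (R): R=OORR U=WGGG F=WWWG D=BYYY B=YBBB
After move 5 (F'): F=WGWW U=WGOR R=YOBR D=RRYY L=OGOG
After move 6 (U'): U=GRWO F=OGWW R=WGBR B=YOBB L=YBOG
Query: F face = OGWW

Answer: O G W W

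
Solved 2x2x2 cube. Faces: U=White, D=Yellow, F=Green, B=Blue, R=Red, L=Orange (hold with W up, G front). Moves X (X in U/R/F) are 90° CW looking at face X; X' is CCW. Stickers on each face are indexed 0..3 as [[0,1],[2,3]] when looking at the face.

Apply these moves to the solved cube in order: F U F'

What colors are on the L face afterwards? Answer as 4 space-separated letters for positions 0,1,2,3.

After move 1 (F): F=GGGG U=WWOO R=WRWR D=RRYY L=OYOY
After move 2 (U): U=OWOW F=WRGG R=BBWR B=OYBB L=GGOY
After move 3 (F'): F=RGWG U=OWBW R=RBRR D=GYYY L=GWOO
Query: L face = GWOO

Answer: G W O O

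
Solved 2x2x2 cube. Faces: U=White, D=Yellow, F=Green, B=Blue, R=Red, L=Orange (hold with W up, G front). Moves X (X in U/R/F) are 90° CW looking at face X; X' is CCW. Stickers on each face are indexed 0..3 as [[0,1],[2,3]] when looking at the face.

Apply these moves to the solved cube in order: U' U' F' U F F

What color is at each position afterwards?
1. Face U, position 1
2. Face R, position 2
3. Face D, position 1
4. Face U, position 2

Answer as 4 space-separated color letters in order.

After move 1 (U'): U=WWWW F=OOGG R=GGRR B=RRBB L=BBOO
After move 2 (U'): U=WWWW F=BBGG R=OORR B=GGBB L=RROO
After move 3 (F'): F=BGBG U=WWOR R=YOYR D=ROYY L=RWOW
After move 4 (U): U=OWRW F=YOBG R=GGYR B=RWBB L=BGOW
After move 5 (F): F=BYGO U=OWWG R=RGWR D=YGYY L=BROO
After move 6 (F): F=GBOY U=OWOR R=WGGR D=WRYY L=BYOG
Query 1: U[1] = W
Query 2: R[2] = G
Query 3: D[1] = R
Query 4: U[2] = O

Answer: W G R O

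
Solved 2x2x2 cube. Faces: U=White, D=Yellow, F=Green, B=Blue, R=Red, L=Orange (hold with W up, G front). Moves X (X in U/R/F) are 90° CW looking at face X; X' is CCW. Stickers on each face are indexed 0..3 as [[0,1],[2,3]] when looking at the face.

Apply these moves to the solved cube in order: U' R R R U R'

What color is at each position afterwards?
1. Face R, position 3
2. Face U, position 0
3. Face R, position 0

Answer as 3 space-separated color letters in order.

Answer: G W R

Derivation:
After move 1 (U'): U=WWWW F=OOGG R=GGRR B=RRBB L=BBOO
After move 2 (R): R=RGRG U=WOWG F=OYGY D=YBYR B=WRWB
After move 3 (R): R=RRGG U=WYWY F=OBGR D=YWYW B=GROB
After move 4 (R): R=GRGR U=WBWR F=OWGW D=YOYG B=YRYB
After move 5 (U): U=WWRB F=GRGW R=YRGR B=BBYB L=OWOO
After move 6 (R'): R=RRYG U=WYRB F=GWGB D=YRYW B=GBOB
Query 1: R[3] = G
Query 2: U[0] = W
Query 3: R[0] = R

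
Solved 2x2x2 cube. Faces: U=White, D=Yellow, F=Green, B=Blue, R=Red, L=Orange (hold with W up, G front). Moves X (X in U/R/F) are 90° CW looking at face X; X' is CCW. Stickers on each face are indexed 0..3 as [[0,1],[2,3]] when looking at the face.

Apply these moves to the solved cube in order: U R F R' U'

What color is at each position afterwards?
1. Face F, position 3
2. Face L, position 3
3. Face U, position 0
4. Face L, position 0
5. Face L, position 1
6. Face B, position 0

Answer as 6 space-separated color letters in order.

Answer: G B W O O B

Derivation:
After move 1 (U): U=WWWW F=RRGG R=BBRR B=OOBB L=GGOO
After move 2 (R): R=RBRB U=WRWG F=RYGY D=YBYO B=WOWB
After move 3 (F): F=GRYY U=WROG R=WBGB D=RRYO L=GYOB
After move 4 (R'): R=BBWG U=WWOW F=GRYG D=RRYY B=OORB
After move 5 (U'): U=WWWO F=GYYG R=GRWG B=BBRB L=OOOB
Query 1: F[3] = G
Query 2: L[3] = B
Query 3: U[0] = W
Query 4: L[0] = O
Query 5: L[1] = O
Query 6: B[0] = B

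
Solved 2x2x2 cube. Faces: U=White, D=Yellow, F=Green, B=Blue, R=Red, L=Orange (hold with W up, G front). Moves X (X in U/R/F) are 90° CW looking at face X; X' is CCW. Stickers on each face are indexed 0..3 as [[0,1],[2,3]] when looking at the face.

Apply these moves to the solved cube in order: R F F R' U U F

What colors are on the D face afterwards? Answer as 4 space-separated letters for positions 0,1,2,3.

Answer: O O Y G

Derivation:
After move 1 (R): R=RRRR U=WGWG F=GYGY D=YBYB B=WBWB
After move 2 (F): F=GGYY U=WGOO R=WRGR D=RRYB L=OYOB
After move 3 (F): F=YGYG U=WGBY R=OROR D=GWYB L=OROR
After move 4 (R'): R=RROO U=WWBW F=YGYY D=GGYG B=BBWB
After move 5 (U): U=BWWW F=RRYY R=BBOO B=ORWB L=YGOR
After move 6 (U): U=WBWW F=BBYY R=OROO B=YGWB L=RROR
After move 7 (F): F=YBYB U=WBRR R=WRWO D=OOYG L=RGOG
Query: D face = OOYG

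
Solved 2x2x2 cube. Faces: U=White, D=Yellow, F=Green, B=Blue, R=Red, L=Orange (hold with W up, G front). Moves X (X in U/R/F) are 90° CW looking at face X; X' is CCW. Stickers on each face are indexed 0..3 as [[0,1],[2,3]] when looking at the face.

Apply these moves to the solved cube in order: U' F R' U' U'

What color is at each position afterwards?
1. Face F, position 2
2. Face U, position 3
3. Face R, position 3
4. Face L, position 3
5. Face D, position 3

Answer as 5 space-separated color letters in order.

Answer: G W W Y O

Derivation:
After move 1 (U'): U=WWWW F=OOGG R=GGRR B=RRBB L=BBOO
After move 2 (F): F=GOGO U=WWOB R=WGWR D=RGYY L=BYOY
After move 3 (R'): R=GRWW U=WBOR F=GWGB D=ROYO B=YRGB
After move 4 (U'): U=BRWO F=BYGB R=GWWW B=GRGB L=YROY
After move 5 (U'): U=ROBW F=YRGB R=BYWW B=GWGB L=GROY
Query 1: F[2] = G
Query 2: U[3] = W
Query 3: R[3] = W
Query 4: L[3] = Y
Query 5: D[3] = O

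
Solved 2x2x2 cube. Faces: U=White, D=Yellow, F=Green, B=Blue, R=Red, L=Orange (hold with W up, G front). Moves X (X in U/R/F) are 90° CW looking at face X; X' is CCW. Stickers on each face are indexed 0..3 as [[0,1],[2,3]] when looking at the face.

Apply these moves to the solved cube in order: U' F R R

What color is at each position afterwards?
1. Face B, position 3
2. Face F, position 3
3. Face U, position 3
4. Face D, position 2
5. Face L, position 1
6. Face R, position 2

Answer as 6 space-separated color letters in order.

Answer: B R Y Y Y G

Derivation:
After move 1 (U'): U=WWWW F=OOGG R=GGRR B=RRBB L=BBOO
After move 2 (F): F=GOGO U=WWOB R=WGWR D=RGYY L=BYOY
After move 3 (R): R=WWRG U=WOOO F=GGGY D=RBYR B=BRWB
After move 4 (R): R=RWGW U=WGOY F=GBGR D=RWYB B=OROB
Query 1: B[3] = B
Query 2: F[3] = R
Query 3: U[3] = Y
Query 4: D[2] = Y
Query 5: L[1] = Y
Query 6: R[2] = G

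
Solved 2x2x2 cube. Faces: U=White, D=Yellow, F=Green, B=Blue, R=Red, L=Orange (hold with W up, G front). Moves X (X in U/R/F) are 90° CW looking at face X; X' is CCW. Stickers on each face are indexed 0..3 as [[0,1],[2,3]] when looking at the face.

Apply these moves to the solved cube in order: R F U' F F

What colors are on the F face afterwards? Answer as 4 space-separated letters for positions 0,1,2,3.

After move 1 (R): R=RRRR U=WGWG F=GYGY D=YBYB B=WBWB
After move 2 (F): F=GGYY U=WGOO R=WRGR D=RRYB L=OYOB
After move 3 (U'): U=GOWO F=OYYY R=GGGR B=WRWB L=WBOB
After move 4 (F): F=YOYY U=GOBB R=WGOR D=GGYB L=WROR
After move 5 (F): F=YYYO U=GORR R=BGBR D=OWYB L=WGOG
Query: F face = YYYO

Answer: Y Y Y O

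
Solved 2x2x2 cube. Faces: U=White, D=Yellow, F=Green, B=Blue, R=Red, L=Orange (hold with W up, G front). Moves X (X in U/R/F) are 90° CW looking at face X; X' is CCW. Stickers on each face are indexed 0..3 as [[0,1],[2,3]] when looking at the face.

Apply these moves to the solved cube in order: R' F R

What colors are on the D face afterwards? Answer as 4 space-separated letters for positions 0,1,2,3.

After move 1 (R'): R=RRRR U=WBWB F=GWGW D=YGYG B=YBYB
After move 2 (F): F=GGWW U=WBOO R=WRBR D=RRYG L=OYOG
After move 3 (R): R=BWRR U=WGOW F=GRWG D=RYYY B=OBBB
Query: D face = RYYY

Answer: R Y Y Y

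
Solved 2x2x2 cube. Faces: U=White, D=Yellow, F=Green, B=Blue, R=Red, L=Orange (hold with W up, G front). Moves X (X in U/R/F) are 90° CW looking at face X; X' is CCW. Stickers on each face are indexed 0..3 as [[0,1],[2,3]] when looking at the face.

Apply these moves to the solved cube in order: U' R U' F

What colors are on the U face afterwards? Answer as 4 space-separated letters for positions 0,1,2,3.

Answer: O G O R

Derivation:
After move 1 (U'): U=WWWW F=OOGG R=GGRR B=RRBB L=BBOO
After move 2 (R): R=RGRG U=WOWG F=OYGY D=YBYR B=WRWB
After move 3 (U'): U=OGWW F=BBGY R=OYRG B=RGWB L=WROO
After move 4 (F): F=GBYB U=OGOR R=WYWG D=ROYR L=WYOB
Query: U face = OGOR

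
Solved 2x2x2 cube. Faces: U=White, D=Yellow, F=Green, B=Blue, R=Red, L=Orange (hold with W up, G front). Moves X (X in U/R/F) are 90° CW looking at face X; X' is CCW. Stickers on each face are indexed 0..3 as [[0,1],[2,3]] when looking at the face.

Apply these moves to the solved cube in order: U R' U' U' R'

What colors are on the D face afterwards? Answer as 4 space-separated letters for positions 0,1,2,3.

After move 1 (U): U=WWWW F=RRGG R=BBRR B=OOBB L=GGOO
After move 2 (R'): R=BRBR U=WBWO F=RWGW D=YRYG B=YOYB
After move 3 (U'): U=BOWW F=GGGW R=RWBR B=BRYB L=YOOO
After move 4 (U'): U=OWBW F=YOGW R=GGBR B=RWYB L=BROO
After move 5 (R'): R=GRGB U=OYBR F=YWGW D=YOYW B=GWRB
Query: D face = YOYW

Answer: Y O Y W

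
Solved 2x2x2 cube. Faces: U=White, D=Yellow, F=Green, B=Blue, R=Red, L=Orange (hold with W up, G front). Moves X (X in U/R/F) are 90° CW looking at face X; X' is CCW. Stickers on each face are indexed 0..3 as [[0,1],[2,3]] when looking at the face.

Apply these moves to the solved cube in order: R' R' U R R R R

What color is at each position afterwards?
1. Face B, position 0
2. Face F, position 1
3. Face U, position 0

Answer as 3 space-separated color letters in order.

Answer: O R W

Derivation:
After move 1 (R'): R=RRRR U=WBWB F=GWGW D=YGYG B=YBYB
After move 2 (R'): R=RRRR U=WYWY F=GBGB D=YWYW B=GBGB
After move 3 (U): U=WWYY F=RRGB R=GBRR B=OOGB L=GBOO
After move 4 (R): R=RGRB U=WRYB F=RWGW D=YGYO B=YOWB
After move 5 (R): R=RRBG U=WWYW F=RGGO D=YWYY B=BORB
After move 6 (R): R=BRGR U=WGYO F=RWGY D=YRYB B=WOWB
After move 7 (R): R=GBRR U=WWYY F=RRGB D=YWYW B=OOGB
Query 1: B[0] = O
Query 2: F[1] = R
Query 3: U[0] = W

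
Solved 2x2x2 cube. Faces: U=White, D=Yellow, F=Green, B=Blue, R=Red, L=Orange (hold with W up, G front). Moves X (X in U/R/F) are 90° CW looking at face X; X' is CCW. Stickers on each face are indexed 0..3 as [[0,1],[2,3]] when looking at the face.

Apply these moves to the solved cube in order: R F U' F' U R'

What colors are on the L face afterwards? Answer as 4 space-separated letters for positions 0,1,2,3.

After move 1 (R): R=RRRR U=WGWG F=GYGY D=YBYB B=WBWB
After move 2 (F): F=GGYY U=WGOO R=WRGR D=RRYB L=OYOB
After move 3 (U'): U=GOWO F=OYYY R=GGGR B=WRWB L=WBOB
After move 4 (F'): F=YYOY U=GOGG R=RGRR D=BBYB L=WOOW
After move 5 (U): U=GGGO F=RGOY R=WRRR B=WOWB L=YYOW
After move 6 (R'): R=RRWR U=GWGW F=RGOO D=BGYY B=BOBB
Query: L face = YYOW

Answer: Y Y O W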